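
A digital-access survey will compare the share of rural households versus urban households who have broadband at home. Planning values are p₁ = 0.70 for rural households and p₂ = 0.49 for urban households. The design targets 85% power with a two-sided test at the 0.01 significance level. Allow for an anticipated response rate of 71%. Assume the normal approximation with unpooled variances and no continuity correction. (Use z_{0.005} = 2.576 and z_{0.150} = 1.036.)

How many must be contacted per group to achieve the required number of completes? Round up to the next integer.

n = (z_{α/2} + z_β)² · [p₁(1−p₁) + p₂(1−p₂)] / (p₁ − p₂)²
  = (2.576 + 1.036)² · (0.70·0.30 + 0.49·0.51) / (0.21)²
  = (3.612)² · (0.2100 + 0.2499) / 0.0441
  = 13.0465 · 0.4599 / 0.0441
  = 136.06
Adjust for 71% response: 136.06 / 0.71 = 191.63.
Round up → n = 192 per group.

n = 192 per group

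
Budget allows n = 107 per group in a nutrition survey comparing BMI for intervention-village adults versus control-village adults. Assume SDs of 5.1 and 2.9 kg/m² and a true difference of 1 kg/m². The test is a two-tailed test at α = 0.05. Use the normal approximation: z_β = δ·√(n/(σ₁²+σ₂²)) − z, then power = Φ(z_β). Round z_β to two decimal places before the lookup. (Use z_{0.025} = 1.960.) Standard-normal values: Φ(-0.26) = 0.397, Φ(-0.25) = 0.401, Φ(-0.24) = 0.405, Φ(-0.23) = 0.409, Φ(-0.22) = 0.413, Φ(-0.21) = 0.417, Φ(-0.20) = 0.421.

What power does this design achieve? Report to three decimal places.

Power ≈ 0.421

z_β = δ·√(n/(σ₁²+σ₂²)) − z_{α/2}
    = 1 · √(107/34.42) − 1.960
    = 1 · 1.76314 − 1.960
    = 1.7631 − 1.960 = -0.1969 → -0.20
Power = Φ(-0.20) = 0.421.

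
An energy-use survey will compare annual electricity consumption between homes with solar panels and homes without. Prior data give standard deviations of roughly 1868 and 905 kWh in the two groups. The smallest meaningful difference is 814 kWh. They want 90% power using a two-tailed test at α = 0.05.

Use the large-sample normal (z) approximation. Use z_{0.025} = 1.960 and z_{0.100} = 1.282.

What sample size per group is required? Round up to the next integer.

n = (z_{α/2} + z_β)² · (σ₁² + σ₂²) / δ²
  = (1.960 + 1.282)² · (1868² + 905² = 4308449) / 814²
  = 10.5106 · 4308449 / 662596
  = 68.34
Round up → n = 69 per group.

n = 69 per group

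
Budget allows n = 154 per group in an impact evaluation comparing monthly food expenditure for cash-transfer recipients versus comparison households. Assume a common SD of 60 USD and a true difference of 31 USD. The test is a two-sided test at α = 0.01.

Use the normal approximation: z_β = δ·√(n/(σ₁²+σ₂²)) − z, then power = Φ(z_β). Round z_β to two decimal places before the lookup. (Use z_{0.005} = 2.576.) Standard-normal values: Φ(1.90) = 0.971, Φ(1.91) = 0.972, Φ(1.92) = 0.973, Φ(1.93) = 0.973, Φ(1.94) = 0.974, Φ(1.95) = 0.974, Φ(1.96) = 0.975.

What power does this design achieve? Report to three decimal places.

z_β = δ·√(n/(σ₁²+σ₂²)) − z_{α/2}
    = 31 · √(154/7200) − 2.576
    = 31 · 0.14625 − 2.576
    = 4.5337 − 2.576 = 1.9577 → 1.96
Power = Φ(1.96) = 0.975.

Power ≈ 0.975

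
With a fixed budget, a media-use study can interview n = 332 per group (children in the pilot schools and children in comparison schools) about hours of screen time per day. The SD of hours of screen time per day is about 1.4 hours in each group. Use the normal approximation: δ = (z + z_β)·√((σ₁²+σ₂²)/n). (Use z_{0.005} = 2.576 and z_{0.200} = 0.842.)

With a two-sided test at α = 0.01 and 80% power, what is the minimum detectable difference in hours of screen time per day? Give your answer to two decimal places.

δ = (z_{α/2} + z_β) · √((σ₁²+σ₂²)/n)
  = (2.576 + 0.842) · √(3.92/332)
  = 3.418 · √0.01181
  = 3.418 · 0.1087
  = 0.3714

Minimum detectable difference ≈ 0.37 hours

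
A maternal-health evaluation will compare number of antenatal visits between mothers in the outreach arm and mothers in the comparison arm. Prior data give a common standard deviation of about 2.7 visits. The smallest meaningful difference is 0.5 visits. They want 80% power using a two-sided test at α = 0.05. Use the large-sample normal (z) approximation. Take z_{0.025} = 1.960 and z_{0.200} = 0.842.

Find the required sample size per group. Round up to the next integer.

n = 458 per group

n = (z_{α/2} + z_β)² · (σ₁² + σ₂²) / δ²
  = (1.960 + 0.842)² · (2·2.7² = 14.58) / 0.5²
  = 7.8512 · 14.58 / 0.25
  = 457.88
Round up → n = 458 per group.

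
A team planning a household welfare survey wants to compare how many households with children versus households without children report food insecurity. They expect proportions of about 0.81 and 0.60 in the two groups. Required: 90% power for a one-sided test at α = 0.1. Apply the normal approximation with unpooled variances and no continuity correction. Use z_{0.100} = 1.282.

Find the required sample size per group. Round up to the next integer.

n = 59 per group

n = (z_α + z_β)² · [p₁(1−p₁) + p₂(1−p₂)] / (p₁ − p₂)²
  = (1.282 + 1.282)² · (0.81·0.19 + 0.60·0.40) / (0.21)²
  = (2.564)² · (0.1539 + 0.2400) / 0.0441
  = 6.5741 · 0.3939 / 0.0441
  = 58.72
Round up → n = 59 per group.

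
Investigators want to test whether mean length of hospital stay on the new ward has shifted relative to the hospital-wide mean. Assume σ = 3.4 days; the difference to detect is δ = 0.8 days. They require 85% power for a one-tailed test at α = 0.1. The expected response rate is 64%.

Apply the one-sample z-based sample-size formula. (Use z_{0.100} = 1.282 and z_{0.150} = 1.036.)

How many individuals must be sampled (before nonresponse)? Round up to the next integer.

n = (z_α + z_β)² · σ² / δ²
  = (1.282 + 1.036)² · 3.4² / 0.8²
  = 5.3731 · 11.56 / 0.64
  = 97.05
Adjust for 64% response: 97.05 / 0.64 = 151.64.
Round up → n = 152.

n = 152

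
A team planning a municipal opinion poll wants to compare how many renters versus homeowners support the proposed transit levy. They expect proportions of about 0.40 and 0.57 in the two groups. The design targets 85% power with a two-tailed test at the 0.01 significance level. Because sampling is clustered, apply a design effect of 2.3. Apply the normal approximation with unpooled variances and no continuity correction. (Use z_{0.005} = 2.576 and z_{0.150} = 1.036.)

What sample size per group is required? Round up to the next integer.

n = (z_{α/2} + z_β)² · [p₁(1−p₁) + p₂(1−p₂)] / (p₁ − p₂)²
  = (2.576 + 1.036)² · (0.40·0.60 + 0.57·0.43) / (-0.17)²
  = (3.612)² · (0.2400 + 0.2451) / 0.0289
  = 13.0465 · 0.4851 / 0.0289
  = 218.99
Design effect: 2.3 × 218.99 = 503.68.
Round up → n = 504 per group.

n = 504 per group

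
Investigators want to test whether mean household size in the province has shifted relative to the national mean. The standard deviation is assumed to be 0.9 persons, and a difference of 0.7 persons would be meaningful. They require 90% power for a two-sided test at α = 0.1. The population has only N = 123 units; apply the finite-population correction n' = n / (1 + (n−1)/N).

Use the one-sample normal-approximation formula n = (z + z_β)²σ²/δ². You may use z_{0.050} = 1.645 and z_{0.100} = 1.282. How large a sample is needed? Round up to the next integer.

n = (z_{α/2} + z_β)² · σ² / δ²
  = (1.645 + 1.282)² · 0.9² / 0.7²
  = 8.5673 · 0.81 / 0.49
  = 14.16
Finite-population correction (N = 123): 14.16 / (1 + (14.16 − 1)/123) = 12.79.
Round up → n = 13.

n = 13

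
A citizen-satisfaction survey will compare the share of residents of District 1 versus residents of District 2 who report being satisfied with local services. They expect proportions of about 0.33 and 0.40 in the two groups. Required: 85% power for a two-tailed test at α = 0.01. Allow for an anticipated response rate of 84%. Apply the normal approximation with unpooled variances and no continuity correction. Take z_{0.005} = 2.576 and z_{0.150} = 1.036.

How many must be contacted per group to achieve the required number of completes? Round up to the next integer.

n = (z_{α/2} + z_β)² · [p₁(1−p₁) + p₂(1−p₂)] / (p₁ − p₂)²
  = (2.576 + 1.036)² · (0.33·0.67 + 0.40·0.60) / (-0.07)²
  = (3.612)² · (0.2211 + 0.2400) / 0.0049
  = 13.0465 · 0.4611 / 0.0049
  = 1227.71
Adjust for 84% response: 1227.71 / 0.84 = 1461.56.
Round up → n = 1462 per group.

n = 1462 per group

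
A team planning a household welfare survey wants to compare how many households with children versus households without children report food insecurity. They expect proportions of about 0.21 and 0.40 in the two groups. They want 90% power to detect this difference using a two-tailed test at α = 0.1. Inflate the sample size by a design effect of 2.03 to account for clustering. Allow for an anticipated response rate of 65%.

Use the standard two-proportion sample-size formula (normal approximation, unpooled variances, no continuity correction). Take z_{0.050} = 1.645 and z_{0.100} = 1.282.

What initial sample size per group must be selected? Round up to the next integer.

n = (z_{α/2} + z_β)² · [p₁(1−p₁) + p₂(1−p₂)] / (p₁ − p₂)²
  = (1.645 + 1.282)² · (0.21·0.79 + 0.40·0.60) / (-0.19)²
  = (2.927)² · (0.1659 + 0.2400) / 0.0361
  = 8.5673 · 0.4059 / 0.0361
  = 96.33
Design effect: 2.03 × 96.33 = 195.55.
Adjust for 65% response: 195.55 / 0.65 = 300.84.
Round up → n = 301 per group.

n = 301 per group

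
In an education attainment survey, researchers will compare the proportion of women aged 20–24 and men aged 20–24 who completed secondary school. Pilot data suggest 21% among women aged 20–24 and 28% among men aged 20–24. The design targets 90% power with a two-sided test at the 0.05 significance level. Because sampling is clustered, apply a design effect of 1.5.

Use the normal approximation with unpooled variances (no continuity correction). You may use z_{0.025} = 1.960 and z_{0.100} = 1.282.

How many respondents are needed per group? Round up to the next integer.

n = 1183 per group

n = (z_{α/2} + z_β)² · [p₁(1−p₁) + p₂(1−p₂)] / (p₁ − p₂)²
  = (1.960 + 1.282)² · (0.21·0.79 + 0.28·0.72) / (-0.07)²
  = (3.242)² · (0.1659 + 0.2016) / 0.0049
  = 10.5106 · 0.3675 / 0.0049
  = 788.29
Design effect: 1.5 × 788.29 = 1182.44.
Round up → n = 1183 per group.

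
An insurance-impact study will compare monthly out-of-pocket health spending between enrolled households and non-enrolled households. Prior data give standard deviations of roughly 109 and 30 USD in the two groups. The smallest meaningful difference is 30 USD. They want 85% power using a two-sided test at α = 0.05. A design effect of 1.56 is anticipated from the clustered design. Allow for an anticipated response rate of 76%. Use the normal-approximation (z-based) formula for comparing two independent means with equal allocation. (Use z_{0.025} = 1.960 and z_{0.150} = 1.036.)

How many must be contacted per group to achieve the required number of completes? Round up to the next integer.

n = (z_{α/2} + z_β)² · (σ₁² + σ₂²) / δ²
  = (1.960 + 1.036)² · (109² + 30² = 12781) / 30²
  = 8.9760 · 12781 / 900
  = 127.47
Design effect: 1.56 × 127.47 = 198.85.
Adjust for 76% response: 198.85 / 0.76 = 261.65.
Round up → n = 262 per group.

n = 262 per group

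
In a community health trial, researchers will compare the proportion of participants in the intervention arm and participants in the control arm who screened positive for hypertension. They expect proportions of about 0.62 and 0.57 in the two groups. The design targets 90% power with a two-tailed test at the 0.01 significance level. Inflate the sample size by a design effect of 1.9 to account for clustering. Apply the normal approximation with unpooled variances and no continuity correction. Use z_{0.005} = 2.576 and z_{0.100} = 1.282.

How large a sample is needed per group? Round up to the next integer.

n = (z_{α/2} + z_β)² · [p₁(1−p₁) + p₂(1−p₂)] / (p₁ − p₂)²
  = (2.576 + 1.282)² · (0.62·0.38 + 0.57·0.43) / (0.05)²
  = (3.858)² · (0.2356 + 0.2451) / 0.0025
  = 14.8842 · 0.4807 / 0.0025
  = 2861.93
Design effect: 1.9 × 2861.93 = 5437.66.
Round up → n = 5438 per group.

n = 5438 per group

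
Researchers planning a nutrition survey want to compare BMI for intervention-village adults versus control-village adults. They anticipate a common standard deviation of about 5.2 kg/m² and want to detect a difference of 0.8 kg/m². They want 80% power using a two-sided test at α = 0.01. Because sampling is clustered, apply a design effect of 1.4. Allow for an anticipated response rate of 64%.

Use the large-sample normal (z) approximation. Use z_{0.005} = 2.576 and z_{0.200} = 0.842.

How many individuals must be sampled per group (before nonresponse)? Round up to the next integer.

n = 2160 per group

n = (z_{α/2} + z_β)² · (σ₁² + σ₂²) / δ²
  = (2.576 + 0.842)² · (2·5.2² = 54.08) / 0.8²
  = 11.6827 · 54.08 / 0.64
  = 987.19
Design effect: 1.4 × 987.19 = 1382.07.
Adjust for 64% response: 1382.07 / 0.64 = 2159.48.
Round up → n = 2160 per group.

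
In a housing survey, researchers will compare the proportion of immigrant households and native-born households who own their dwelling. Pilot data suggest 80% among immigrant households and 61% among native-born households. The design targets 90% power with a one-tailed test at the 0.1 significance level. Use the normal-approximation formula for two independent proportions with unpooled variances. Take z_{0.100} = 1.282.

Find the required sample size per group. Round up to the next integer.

n = 73 per group

n = (z_α + z_β)² · [p₁(1−p₁) + p₂(1−p₂)] / (p₁ − p₂)²
  = (1.282 + 1.282)² · (0.80·0.20 + 0.61·0.39) / (0.19)²
  = (2.564)² · (0.1600 + 0.2379) / 0.0361
  = 6.5741 · 0.3979 / 0.0361
  = 72.46
Round up → n = 73 per group.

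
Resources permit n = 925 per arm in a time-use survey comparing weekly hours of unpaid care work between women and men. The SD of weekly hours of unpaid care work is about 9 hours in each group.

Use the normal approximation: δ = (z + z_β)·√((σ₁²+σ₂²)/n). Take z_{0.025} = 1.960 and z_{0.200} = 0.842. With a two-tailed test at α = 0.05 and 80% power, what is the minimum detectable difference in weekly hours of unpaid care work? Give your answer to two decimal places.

δ = (z_{α/2} + z_β) · √((σ₁²+σ₂²)/n)
  = (1.960 + 0.842) · √(162/925)
  = 2.802 · √0.17514
  = 2.802 · 0.4185
  = 1.1726

Minimum detectable difference ≈ 1.17 hours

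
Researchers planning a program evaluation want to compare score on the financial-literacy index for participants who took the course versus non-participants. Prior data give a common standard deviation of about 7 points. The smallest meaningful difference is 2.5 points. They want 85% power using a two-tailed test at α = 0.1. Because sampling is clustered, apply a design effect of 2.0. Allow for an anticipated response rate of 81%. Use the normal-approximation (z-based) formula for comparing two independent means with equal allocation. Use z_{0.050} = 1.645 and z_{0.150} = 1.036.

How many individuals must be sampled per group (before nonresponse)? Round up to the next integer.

n = 279 per group

n = (z_{α/2} + z_β)² · (σ₁² + σ₂²) / δ²
  = (1.645 + 1.036)² · (2·7² = 98) / 2.5²
  = 7.1878 · 98 / 6.25
  = 112.70
Design effect: 2.0 × 112.70 = 225.41.
Adjust for 81% response: 225.41 / 0.81 = 278.28.
Round up → n = 279 per group.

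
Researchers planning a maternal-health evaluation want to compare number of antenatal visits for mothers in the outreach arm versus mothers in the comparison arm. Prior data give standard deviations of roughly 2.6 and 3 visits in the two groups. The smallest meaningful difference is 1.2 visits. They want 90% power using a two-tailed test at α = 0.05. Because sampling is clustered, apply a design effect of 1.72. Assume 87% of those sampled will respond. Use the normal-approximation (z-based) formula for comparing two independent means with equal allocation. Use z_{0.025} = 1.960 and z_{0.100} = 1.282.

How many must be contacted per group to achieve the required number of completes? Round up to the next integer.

n = 228 per group

n = (z_{α/2} + z_β)² · (σ₁² + σ₂²) / δ²
  = (1.960 + 1.282)² · (2.6² + 3² = 15.76) / 1.2²
  = 10.5106 · 15.76 / 1.44
  = 115.03
Design effect: 1.72 × 115.03 = 197.86.
Adjust for 87% response: 197.86 / 0.87 = 227.42.
Round up → n = 228 per group.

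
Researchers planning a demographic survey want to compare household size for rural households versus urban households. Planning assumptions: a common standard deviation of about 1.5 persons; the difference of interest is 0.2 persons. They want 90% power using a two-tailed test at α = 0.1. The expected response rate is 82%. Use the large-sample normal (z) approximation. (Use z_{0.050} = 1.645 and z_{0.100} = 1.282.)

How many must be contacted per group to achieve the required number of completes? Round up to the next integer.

n = (z_{α/2} + z_β)² · (σ₁² + σ₂²) / δ²
  = (1.645 + 1.282)² · (2·1.5² = 4.5) / 0.2²
  = 8.5673 · 4.5 / 0.04
  = 963.82
Adjust for 82% response: 963.82 / 0.82 = 1175.40.
Round up → n = 1176 per group.

n = 1176 per group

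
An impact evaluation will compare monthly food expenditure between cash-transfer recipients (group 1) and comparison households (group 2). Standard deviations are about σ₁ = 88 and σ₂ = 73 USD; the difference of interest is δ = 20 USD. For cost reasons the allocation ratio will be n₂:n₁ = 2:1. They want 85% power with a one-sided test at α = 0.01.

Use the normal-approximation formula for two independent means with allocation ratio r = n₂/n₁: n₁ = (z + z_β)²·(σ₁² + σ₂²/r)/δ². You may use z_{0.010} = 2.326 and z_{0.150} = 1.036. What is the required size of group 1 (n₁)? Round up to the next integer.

n₁ = 295

n₁ = (z_α + z_β)² · (σ₁² + σ₂²/r) / δ²
   = (2.326 + 1.036)² · (88² + 73²/2) / 20²
   = 11.3030 · (7744 + 2664.5) / 400
   = 11.3030 · 10408.5 / 400
   = 294.12
Round up → n₁ = 295; n₂ = r·n₁ = 2 × 295 = 590.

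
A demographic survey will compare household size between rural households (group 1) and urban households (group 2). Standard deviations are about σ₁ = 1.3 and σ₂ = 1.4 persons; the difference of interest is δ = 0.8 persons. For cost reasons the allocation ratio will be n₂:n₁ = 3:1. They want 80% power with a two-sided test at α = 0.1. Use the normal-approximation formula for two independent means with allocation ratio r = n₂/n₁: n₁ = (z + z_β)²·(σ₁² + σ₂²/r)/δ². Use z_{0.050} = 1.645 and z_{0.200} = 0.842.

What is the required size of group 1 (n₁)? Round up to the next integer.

n₁ = 23

n₁ = (z_{α/2} + z_β)² · (σ₁² + σ₂²/r) / δ²
   = (1.645 + 0.842)² · (1.3² + 1.4²/3) / 0.8²
   = 6.1852 · (1.69 + 0.65333) / 0.64
   = 6.1852 · 2.3433 / 0.64
   = 22.65
Round up → n₁ = 23; n₂ = r·n₁ = 3 × 23 = 69.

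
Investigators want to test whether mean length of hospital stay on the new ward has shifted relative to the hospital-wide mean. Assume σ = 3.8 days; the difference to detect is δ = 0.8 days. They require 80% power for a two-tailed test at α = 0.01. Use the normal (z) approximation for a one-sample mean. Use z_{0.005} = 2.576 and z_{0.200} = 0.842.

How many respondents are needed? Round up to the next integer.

n = 264

n = (z_{α/2} + z_β)² · σ² / δ²
  = (2.576 + 0.842)² · 3.8² / 0.8²
  = 11.6827 · 14.44 / 0.64
  = 263.59
Round up → n = 264.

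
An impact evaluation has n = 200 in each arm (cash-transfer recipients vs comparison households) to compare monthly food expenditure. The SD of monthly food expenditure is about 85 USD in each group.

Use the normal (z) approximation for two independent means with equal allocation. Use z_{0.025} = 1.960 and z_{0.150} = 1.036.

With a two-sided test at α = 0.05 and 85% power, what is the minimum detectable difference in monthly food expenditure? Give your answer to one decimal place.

Minimum detectable difference ≈ 25.5 USD

δ = (z_{α/2} + z_β) · √((σ₁²+σ₂²)/n)
  = (1.960 + 1.036) · √(14450/200)
  = 2.996 · √72.25
  = 2.996 · 8.5000
  = 25.4660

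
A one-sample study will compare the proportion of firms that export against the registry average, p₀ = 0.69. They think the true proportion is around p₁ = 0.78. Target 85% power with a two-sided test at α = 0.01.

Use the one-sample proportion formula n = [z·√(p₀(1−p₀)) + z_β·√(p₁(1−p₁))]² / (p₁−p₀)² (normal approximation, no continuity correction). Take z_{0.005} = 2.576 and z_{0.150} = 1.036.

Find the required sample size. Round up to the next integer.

n = 325

n = [z_{α/2}·√(p₀q₀) + z_β·√(p₁q₁)]² / (p₁ − p₀)²
  = [2.576·√(0.69·0.31) + 1.036·√(0.78·0.22)]² / (0.09)²
  = [2.576·0.4625 + 1.036·0.4142]² / 0.0081
  = [1.6205]² / 0.0081
  = 324.22
Round up → n = 325.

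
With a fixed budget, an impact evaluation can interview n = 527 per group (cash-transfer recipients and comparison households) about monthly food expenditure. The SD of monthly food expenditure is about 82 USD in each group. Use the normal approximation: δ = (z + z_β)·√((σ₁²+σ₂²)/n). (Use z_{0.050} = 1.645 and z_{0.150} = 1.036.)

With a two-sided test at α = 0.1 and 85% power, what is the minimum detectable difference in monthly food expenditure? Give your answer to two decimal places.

Minimum detectable difference ≈ 13.54 USD

δ = (z_{α/2} + z_β) · √((σ₁²+σ₂²)/n)
  = (1.645 + 1.036) · √(13448/527)
  = 2.681 · √25.518
  = 2.681 · 5.0515
  = 13.5432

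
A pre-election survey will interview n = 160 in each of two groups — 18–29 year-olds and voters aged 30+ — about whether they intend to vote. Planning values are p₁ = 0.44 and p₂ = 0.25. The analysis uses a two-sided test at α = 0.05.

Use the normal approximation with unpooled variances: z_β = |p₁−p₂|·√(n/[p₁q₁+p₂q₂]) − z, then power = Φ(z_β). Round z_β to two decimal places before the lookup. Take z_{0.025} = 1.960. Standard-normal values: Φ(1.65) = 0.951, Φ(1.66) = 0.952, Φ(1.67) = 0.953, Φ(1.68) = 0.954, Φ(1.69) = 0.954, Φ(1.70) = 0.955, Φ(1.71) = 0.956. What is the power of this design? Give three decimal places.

Power ≈ 0.954

z_β = |p₁−p₂|·√(n/[p₁q₁+p₂q₂]) − z_{α/2}
    = 0.19 · √(160/0.4339) − 1.960
    = 0.19 · 19.2028 − 1.960
    = 3.6485 − 1.960 = 1.6885 → 1.69
Power = Φ(1.69) = 0.954.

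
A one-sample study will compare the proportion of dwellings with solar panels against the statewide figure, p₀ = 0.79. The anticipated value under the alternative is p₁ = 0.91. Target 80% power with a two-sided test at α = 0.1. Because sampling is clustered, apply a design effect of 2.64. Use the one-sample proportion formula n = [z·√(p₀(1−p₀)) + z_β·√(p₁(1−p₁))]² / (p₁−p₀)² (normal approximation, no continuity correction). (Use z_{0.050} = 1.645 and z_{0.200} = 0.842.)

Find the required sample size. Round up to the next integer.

n = [z_{α/2}·√(p₀q₀) + z_β·√(p₁q₁)]² / (p₁ − p₀)²
  = [1.645·√(0.79·0.21) + 0.842·√(0.91·0.09)]² / (0.12)²
  = [1.645·0.4073 + 0.842·0.2862]² / 0.0144
  = [0.9110]² / 0.0144
  = 57.63
Design effect: 2.64 × 57.63 = 152.15.
Round up → n = 153.

n = 153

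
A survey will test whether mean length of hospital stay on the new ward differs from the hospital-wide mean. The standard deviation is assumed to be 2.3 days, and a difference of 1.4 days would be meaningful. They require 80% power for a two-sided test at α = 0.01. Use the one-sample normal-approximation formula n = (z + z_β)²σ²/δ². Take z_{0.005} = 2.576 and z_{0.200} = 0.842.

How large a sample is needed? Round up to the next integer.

n = (z_{α/2} + z_β)² · σ² / δ²
  = (2.576 + 0.842)² · 2.3² / 1.4²
  = 11.6827 · 5.29 / 1.96
  = 31.53
Round up → n = 32.

n = 32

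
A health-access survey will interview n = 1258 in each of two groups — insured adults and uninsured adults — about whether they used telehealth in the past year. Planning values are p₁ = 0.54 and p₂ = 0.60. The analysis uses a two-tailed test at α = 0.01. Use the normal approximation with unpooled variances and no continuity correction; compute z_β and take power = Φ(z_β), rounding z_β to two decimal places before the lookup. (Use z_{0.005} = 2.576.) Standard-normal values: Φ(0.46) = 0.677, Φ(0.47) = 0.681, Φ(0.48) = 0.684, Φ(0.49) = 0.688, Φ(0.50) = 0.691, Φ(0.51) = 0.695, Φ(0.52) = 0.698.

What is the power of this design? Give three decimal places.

z_β = |p₁−p₂|·√(n/[p₁q₁+p₂q₂]) − z_{α/2}
    = 0.06 · √(1258/0.4884) − 2.576
    = 0.06 · 50.7519 − 2.576
    = 3.0451 − 2.576 = 0.4691 → 0.47
Power = Φ(0.47) = 0.681.

Power ≈ 0.681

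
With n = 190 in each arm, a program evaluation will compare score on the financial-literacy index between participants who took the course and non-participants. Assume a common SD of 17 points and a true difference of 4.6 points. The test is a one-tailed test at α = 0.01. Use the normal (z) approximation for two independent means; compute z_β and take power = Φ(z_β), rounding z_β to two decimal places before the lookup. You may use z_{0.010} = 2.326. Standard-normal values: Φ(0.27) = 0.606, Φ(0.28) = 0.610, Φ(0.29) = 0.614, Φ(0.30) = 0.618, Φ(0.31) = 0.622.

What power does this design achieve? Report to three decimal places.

z_β = δ·√(n/(σ₁²+σ₂²)) − z_α
    = 4.6 · √(190/578) − 2.326
    = 4.6 · 0.57334 − 2.326
    = 2.6374 − 2.326 = 0.3114 → 0.31
Power = Φ(0.31) = 0.622.

Power ≈ 0.622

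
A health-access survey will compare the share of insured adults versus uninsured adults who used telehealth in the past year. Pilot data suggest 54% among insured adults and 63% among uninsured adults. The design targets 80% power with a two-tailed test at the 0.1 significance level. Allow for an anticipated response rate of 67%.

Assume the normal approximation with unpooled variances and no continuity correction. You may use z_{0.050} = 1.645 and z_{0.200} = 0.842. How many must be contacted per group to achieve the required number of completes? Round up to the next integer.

n = (z_{α/2} + z_β)² · [p₁(1−p₁) + p₂(1−p₂)] / (p₁ − p₂)²
  = (1.645 + 0.842)² · (0.54·0.46 + 0.63·0.37) / (-0.09)²
  = (2.487)² · (0.2484 + 0.2331) / 0.0081
  = 6.1852 · 0.4815 / 0.0081
  = 367.67
Adjust for 67% response: 367.67 / 0.67 = 548.77.
Round up → n = 549 per group.

n = 549 per group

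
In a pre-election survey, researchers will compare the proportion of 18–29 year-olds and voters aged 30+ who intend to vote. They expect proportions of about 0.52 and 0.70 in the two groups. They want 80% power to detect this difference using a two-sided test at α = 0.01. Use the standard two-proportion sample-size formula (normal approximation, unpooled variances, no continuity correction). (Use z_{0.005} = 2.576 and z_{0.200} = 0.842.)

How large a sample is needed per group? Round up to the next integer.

n = 166 per group

n = (z_{α/2} + z_β)² · [p₁(1−p₁) + p₂(1−p₂)] / (p₁ − p₂)²
  = (2.576 + 0.842)² · (0.52·0.48 + 0.70·0.30) / (-0.18)²
  = (3.418)² · (0.2496 + 0.2100) / 0.0324
  = 11.6827 · 0.4596 / 0.0324
  = 165.72
Round up → n = 166 per group.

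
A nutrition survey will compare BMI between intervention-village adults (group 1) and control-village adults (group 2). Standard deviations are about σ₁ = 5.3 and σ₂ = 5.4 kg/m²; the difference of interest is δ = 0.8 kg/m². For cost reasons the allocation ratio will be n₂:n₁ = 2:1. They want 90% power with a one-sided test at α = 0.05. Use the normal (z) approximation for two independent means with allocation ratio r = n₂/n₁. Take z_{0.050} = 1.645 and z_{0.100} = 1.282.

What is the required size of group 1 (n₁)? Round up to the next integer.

n₁ = (z_α + z_β)² · (σ₁² + σ₂²/r) / δ²
   = (1.645 + 1.282)² · (5.3² + 5.4²/2) / 0.8²
   = 8.5673 · (28.09 + 14.58) / 0.64
   = 8.5673 · 42.67 / 0.64
   = 571.20
Round up → n₁ = 572; n₂ = r·n₁ = 2 × 572 = 1144.

n₁ = 572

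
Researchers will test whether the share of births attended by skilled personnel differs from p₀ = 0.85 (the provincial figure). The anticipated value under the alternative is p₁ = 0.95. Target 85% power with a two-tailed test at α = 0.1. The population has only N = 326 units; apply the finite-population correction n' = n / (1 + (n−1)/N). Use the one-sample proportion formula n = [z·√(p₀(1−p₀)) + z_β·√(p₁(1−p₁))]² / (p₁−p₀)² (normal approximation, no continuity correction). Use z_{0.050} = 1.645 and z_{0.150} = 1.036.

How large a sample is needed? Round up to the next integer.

n = 56

n = [z_{α/2}·√(p₀q₀) + z_β·√(p₁q₁)]² / (p₁ − p₀)²
  = [1.645·√(0.85·0.15) + 1.036·√(0.95·0.05)]² / (0.10)²
  = [1.645·0.3571 + 1.036·0.2179]² / 0.0100
  = [0.8132]² / 0.0100
  = 66.13
Finite-population correction (N = 326): 66.13 / (1 + (66.13 − 1)/326) = 55.11.
Round up → n = 56.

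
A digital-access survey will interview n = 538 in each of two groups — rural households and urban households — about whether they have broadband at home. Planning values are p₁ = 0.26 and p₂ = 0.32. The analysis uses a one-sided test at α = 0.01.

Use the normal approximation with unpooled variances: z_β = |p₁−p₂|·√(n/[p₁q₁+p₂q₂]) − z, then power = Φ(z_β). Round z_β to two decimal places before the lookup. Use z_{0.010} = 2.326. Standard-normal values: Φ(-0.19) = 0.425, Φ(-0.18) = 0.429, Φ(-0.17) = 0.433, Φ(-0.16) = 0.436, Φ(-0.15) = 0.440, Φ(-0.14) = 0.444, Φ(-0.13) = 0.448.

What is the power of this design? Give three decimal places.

Power ≈ 0.440

z_β = |p₁−p₂|·√(n/[p₁q₁+p₂q₂]) − z_α
    = 0.06 · √(538/0.4100) − 2.326
    = 0.06 · 36.2242 − 2.326
    = 2.1735 − 2.326 = -0.1525 → -0.15
Power = Φ(-0.15) = 0.440.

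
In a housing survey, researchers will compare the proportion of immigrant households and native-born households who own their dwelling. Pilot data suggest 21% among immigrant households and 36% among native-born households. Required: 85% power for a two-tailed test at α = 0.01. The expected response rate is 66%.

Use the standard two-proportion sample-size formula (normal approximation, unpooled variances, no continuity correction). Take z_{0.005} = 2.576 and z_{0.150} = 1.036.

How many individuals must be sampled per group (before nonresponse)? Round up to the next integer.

n = 349 per group

n = (z_{α/2} + z_β)² · [p₁(1−p₁) + p₂(1−p₂)] / (p₁ − p₂)²
  = (2.576 + 1.036)² · (0.21·0.79 + 0.36·0.64) / (-0.15)²
  = (3.612)² · (0.1659 + 0.2304) / 0.0225
  = 13.0465 · 0.3963 / 0.0225
  = 229.79
Adjust for 66% response: 229.79 / 0.66 = 348.17.
Round up → n = 349 per group.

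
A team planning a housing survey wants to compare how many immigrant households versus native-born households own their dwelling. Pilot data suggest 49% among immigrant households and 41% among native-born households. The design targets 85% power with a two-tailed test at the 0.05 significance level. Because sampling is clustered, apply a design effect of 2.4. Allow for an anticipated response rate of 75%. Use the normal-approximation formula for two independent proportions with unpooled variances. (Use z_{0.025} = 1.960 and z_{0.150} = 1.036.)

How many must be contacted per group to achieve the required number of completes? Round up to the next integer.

n = 2208 per group

n = (z_{α/2} + z_β)² · [p₁(1−p₁) + p₂(1−p₂)] / (p₁ − p₂)²
  = (1.960 + 1.036)² · (0.49·0.51 + 0.41·0.59) / (0.08)²
  = (2.996)² · (0.2499 + 0.2419) / 0.0064
  = 8.9760 · 0.4918 / 0.0064
  = 689.75
Design effect: 2.4 × 689.75 = 1655.40.
Adjust for 75% response: 1655.40 / 0.75 = 2207.20.
Round up → n = 2208 per group.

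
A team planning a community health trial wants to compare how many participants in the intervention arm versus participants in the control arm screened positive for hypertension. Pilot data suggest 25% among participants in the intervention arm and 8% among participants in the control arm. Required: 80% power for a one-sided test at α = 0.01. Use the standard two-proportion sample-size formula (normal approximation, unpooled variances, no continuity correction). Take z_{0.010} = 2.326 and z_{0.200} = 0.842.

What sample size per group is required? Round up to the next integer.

n = 91 per group

n = (z_α + z_β)² · [p₁(1−p₁) + p₂(1−p₂)] / (p₁ − p₂)²
  = (2.326 + 0.842)² · (0.25·0.75 + 0.08·0.92) / (0.17)²
  = (3.168)² · (0.1875 + 0.0736) / 0.0289
  = 10.0362 · 0.2611 / 0.0289
  = 90.67
Round up → n = 91 per group.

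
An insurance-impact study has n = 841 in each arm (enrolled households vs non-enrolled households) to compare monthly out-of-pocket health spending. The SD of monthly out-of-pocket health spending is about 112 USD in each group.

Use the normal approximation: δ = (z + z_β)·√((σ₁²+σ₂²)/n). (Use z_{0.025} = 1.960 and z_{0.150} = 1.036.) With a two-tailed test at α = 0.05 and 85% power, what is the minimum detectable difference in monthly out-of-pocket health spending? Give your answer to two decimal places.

δ = (z_{α/2} + z_β) · √((σ₁²+σ₂²)/n)
  = (1.960 + 1.036) · √(25088/841)
  = 2.996 · √29.8312
  = 2.996 · 5.4618
  = 16.3635

Minimum detectable difference ≈ 16.36 USD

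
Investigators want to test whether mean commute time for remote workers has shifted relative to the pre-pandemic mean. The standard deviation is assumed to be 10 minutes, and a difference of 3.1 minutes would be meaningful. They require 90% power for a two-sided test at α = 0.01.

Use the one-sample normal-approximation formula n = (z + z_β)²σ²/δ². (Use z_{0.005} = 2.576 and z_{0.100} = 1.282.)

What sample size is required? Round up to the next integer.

n = (z_{α/2} + z_β)² · σ² / δ²
  = (2.576 + 1.282)² · 10² / 3.1²
  = 14.8842 · 100 / 9.61
  = 154.88
Round up → n = 155.

n = 155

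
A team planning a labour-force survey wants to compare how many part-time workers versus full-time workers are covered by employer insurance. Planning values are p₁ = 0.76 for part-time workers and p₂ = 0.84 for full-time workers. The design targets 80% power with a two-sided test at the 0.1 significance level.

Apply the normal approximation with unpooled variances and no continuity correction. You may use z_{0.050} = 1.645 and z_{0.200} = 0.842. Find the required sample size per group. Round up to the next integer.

n = (z_{α/2} + z_β)² · [p₁(1−p₁) + p₂(1−p₂)] / (p₁ − p₂)²
  = (1.645 + 0.842)² · (0.76·0.24 + 0.84·0.16) / (-0.08)²
  = (2.487)² · (0.1824 + 0.1344) / 0.0064
  = 6.1852 · 0.3168 / 0.0064
  = 306.17
Round up → n = 307 per group.

n = 307 per group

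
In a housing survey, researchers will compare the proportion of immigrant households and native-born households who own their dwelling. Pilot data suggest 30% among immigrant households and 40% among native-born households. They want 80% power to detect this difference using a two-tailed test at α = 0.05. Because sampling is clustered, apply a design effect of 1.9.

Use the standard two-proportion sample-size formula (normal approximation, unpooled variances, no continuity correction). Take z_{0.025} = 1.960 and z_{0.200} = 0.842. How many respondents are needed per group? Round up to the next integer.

n = 672 per group

n = (z_{α/2} + z_β)² · [p₁(1−p₁) + p₂(1−p₂)] / (p₁ − p₂)²
  = (1.960 + 0.842)² · (0.30·0.70 + 0.40·0.60) / (-0.10)²
  = (2.802)² · (0.2100 + 0.2400) / 0.0100
  = 7.8512 · 0.4500 / 0.0100
  = 353.30
Design effect: 1.9 × 353.30 = 671.28.
Round up → n = 672 per group.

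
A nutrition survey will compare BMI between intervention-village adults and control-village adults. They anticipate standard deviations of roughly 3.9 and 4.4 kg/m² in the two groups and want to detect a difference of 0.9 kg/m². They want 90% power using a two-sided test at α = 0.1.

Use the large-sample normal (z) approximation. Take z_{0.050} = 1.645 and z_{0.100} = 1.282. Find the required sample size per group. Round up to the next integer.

n = 366 per group

n = (z_{α/2} + z_β)² · (σ₁² + σ₂²) / δ²
  = (1.645 + 1.282)² · (3.9² + 4.4² = 34.57) / 0.9²
  = 8.5673 · 34.57 / 0.81
  = 365.65
Round up → n = 366 per group.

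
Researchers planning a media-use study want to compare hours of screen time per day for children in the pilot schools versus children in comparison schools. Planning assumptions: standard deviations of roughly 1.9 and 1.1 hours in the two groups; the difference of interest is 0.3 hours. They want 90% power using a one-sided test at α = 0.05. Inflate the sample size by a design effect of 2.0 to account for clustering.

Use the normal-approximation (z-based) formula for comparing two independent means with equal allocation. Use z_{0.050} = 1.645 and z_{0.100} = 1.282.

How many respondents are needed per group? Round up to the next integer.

n = 918 per group

n = (z_α + z_β)² · (σ₁² + σ₂²) / δ²
  = (1.645 + 1.282)² · (1.9² + 1.1² = 4.82) / 0.3²
  = 8.5673 · 4.82 / 0.09
  = 458.83
Design effect: 2.0 × 458.83 = 917.66.
Round up → n = 918 per group.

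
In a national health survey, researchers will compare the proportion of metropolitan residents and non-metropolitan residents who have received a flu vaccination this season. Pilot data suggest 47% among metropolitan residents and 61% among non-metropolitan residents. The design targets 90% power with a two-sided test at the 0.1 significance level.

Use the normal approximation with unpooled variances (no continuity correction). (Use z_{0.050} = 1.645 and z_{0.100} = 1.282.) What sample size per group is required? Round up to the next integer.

n = (z_{α/2} + z_β)² · [p₁(1−p₁) + p₂(1−p₂)] / (p₁ − p₂)²
  = (1.645 + 1.282)² · (0.47·0.53 + 0.61·0.39) / (-0.14)²
  = (2.927)² · (0.2491 + 0.2379) / 0.0196
  = 8.5673 · 0.4870 / 0.0196
  = 212.87
Round up → n = 213 per group.

n = 213 per group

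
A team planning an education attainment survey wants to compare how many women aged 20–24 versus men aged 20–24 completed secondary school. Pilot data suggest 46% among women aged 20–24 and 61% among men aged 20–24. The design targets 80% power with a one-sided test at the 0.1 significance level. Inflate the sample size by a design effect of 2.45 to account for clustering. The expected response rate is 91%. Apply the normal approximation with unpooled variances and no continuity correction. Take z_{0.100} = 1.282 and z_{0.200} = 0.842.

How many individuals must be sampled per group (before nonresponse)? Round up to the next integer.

n = 263 per group

n = (z_α + z_β)² · [p₁(1−p₁) + p₂(1−p₂)] / (p₁ − p₂)²
  = (1.282 + 0.842)² · (0.46·0.54 + 0.61·0.39) / (-0.15)²
  = (2.124)² · (0.2484 + 0.2379) / 0.0225
  = 4.5114 · 0.4863 / 0.0225
  = 97.51
Design effect: 2.45 × 97.51 = 238.89.
Adjust for 91% response: 238.89 / 0.91 = 262.52.
Round up → n = 263 per group.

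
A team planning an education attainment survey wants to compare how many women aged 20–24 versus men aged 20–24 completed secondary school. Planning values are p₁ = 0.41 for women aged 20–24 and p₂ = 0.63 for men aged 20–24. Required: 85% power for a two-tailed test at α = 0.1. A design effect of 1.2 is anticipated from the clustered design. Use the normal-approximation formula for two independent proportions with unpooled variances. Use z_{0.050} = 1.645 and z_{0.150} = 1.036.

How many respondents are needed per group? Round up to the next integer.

n = 85 per group

n = (z_{α/2} + z_β)² · [p₁(1−p₁) + p₂(1−p₂)] / (p₁ − p₂)²
  = (1.645 + 1.036)² · (0.41·0.59 + 0.63·0.37) / (-0.22)²
  = (2.681)² · (0.2419 + 0.2331) / 0.0484
  = 7.1878 · 0.4750 / 0.0484
  = 70.54
Design effect: 1.2 × 70.54 = 84.65.
Round up → n = 85 per group.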